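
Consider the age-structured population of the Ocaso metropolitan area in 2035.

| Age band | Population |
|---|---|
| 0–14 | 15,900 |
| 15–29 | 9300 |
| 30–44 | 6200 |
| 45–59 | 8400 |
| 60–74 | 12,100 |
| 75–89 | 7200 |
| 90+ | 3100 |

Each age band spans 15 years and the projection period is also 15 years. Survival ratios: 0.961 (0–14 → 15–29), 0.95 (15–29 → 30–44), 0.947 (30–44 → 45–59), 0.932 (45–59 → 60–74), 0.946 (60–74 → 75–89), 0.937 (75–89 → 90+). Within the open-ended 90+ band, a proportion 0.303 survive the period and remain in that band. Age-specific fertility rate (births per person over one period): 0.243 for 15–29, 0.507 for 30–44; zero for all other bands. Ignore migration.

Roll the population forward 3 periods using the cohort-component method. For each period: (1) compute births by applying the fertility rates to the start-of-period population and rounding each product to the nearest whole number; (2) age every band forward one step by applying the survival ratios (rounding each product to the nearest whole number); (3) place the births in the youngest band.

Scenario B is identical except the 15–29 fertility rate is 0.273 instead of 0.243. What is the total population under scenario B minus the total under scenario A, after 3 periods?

924

Period 1.
Births: 9300 * 0.243 = 2260 ; 6200 * 0.507 = 3143 → total 5403
15–29: 15900 * 0.961 = 15280
30–44: 9300 * 0.95 = 8835
45–59: 6200 * 0.947 = 5871
60–74: 8400 * 0.932 = 7829
75–89: 12100 * 0.946 = 11447
90+: 7200 * 0.937 + 3100 * 0.303 = 6746 + 939 = 7685
→ [5403, 15280, 8835, 5871, 7829, 11447, 7685]
Period 2.
Births: 15280 * 0.243 = 3713 ; 8835 * 0.507 = 4479 → total 8192
15–29: 5403 * 0.961 = 5192
30–44: 15280 * 0.95 = 14516
45–59: 8835 * 0.947 = 8367
60–74: 5871 * 0.932 = 5472
75–89: 7829 * 0.946 = 7406
90+: 11447 * 0.937 + 7685 * 0.303 = 10726 + 2329 = 13055
→ [8192, 5192, 14516, 8367, 5472, 7406, 13055]
Period 3.
Births: 5192 * 0.243 = 1262 ; 14516 * 0.507 = 7360 → total 8622
15–29: 8192 * 0.961 = 7873
30–44: 5192 * 0.95 = 4932
45–59: 14516 * 0.947 = 13747
60–74: 8367 * 0.932 = 7798
75–89: 5472 * 0.946 = 5177
90+: 7406 * 0.937 + 13055 * 0.303 = 6939 + 3956 = 10895
→ [8622, 7873, 4932, 13747, 7798, 5177, 10895]
Scenario A total after 3 periods: 59044
Scenario B projection —
Period 1.
Births: 9300 * 0.273 = 2539 ; 6200 * 0.507 = 3143 → total 5682
15–29: 15900 * 0.961 = 15280
30–44: 9300 * 0.95 = 8835
45–59: 6200 * 0.947 = 5871
60–74: 8400 * 0.932 = 7829
75–89: 12100 * 0.946 = 11447
90+: 7200 * 0.937 + 3100 * 0.303 = 6746 + 939 = 7685
→ [5682, 15280, 8835, 5871, 7829, 11447, 7685]
Period 2.
Births: 15280 * 0.273 = 4171 ; 8835 * 0.507 = 4479 → total 8650
15–29: 5682 * 0.961 = 5460
30–44: 15280 * 0.95 = 14516
45–59: 8835 * 0.947 = 8367
60–74: 5871 * 0.932 = 5472
75–89: 7829 * 0.946 = 7406
90+: 11447 * 0.937 + 7685 * 0.303 = 10726 + 2329 = 13055
→ [8650, 5460, 14516, 8367, 5472, 7406, 13055]
Period 3.
Births: 5460 * 0.273 = 1491 ; 14516 * 0.507 = 7360 → total 8851
15–29: 8650 * 0.961 = 8313
30–44: 5460 * 0.95 = 5187
45–59: 14516 * 0.947 = 13747
60–74: 8367 * 0.932 = 7798
75–89: 5472 * 0.946 = 5177
90+: 7406 * 0.937 + 13055 * 0.303 = 6939 + 3956 = 10895
→ [8851, 8313, 5187, 13747, 7798, 5177, 10895]
Scenario B total after 3 periods: 59968
Difference B − A = 59968 − 59044 = 924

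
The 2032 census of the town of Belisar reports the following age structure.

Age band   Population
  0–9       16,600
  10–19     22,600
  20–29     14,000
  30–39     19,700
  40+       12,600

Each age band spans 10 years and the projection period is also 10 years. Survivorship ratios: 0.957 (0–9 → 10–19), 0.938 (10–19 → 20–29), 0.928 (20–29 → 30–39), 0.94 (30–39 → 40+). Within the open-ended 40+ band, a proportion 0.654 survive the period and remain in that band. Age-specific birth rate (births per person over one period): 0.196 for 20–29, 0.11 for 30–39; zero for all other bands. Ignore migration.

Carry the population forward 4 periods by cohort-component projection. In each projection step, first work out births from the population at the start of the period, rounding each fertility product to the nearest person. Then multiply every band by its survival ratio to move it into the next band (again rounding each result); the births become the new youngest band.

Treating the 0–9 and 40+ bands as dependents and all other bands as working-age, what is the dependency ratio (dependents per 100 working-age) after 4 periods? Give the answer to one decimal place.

287.6

Period 1:
Births: 14000 * 0.196 = 2744, 19700 * 0.11 = 2167 — total 4911
10–19: 16600 * 0.957 = 15886
20–29: 22600 * 0.938 = 21199
30–39: 14000 * 0.928 = 12992
40+: 19700 * 0.94 + 12600 * 0.654 = 18518 + 8240 = 26758
End of period: [4911, 15886, 21199, 12992, 26758]
Period 2:
Births: 21199 * 0.196 = 4155, 12992 * 0.11 = 1429 — total 5584
10–19: 4911 * 0.957 = 4700
20–29: 15886 * 0.938 = 14901
30–39: 21199 * 0.928 = 19673
40+: 12992 * 0.94 + 26758 * 0.654 = 12212 + 17500 = 29712
End of period: [5584, 4700, 14901, 19673, 29712]
Period 3:
Births: 14901 * 0.196 = 2921, 19673 * 0.11 = 2164 — total 5085
10–19: 5584 * 0.957 = 5344
20–29: 4700 * 0.938 = 4409
30–39: 14901 * 0.928 = 13828
40+: 19673 * 0.94 + 29712 * 0.654 = 18493 + 19432 = 37925
End of period: [5085, 5344, 4409, 13828, 37925]
Period 4:
Births: 4409 * 0.196 = 864, 13828 * 0.11 = 1521 — total 2385
10–19: 5085 * 0.957 = 4866
20–29: 5344 * 0.938 = 5013
30–39: 4409 * 0.928 = 4092
40+: 13828 * 0.94 + 37925 * 0.654 = 12998 + 24803 = 37801
End of period: [2385, 4866, 5013, 4092, 37801]
Dependents (band 0–9 + band 40+) = 2385 + 37801 = 40186; working-age = 13971; ratio = 40186/13971 × 100 = 287.6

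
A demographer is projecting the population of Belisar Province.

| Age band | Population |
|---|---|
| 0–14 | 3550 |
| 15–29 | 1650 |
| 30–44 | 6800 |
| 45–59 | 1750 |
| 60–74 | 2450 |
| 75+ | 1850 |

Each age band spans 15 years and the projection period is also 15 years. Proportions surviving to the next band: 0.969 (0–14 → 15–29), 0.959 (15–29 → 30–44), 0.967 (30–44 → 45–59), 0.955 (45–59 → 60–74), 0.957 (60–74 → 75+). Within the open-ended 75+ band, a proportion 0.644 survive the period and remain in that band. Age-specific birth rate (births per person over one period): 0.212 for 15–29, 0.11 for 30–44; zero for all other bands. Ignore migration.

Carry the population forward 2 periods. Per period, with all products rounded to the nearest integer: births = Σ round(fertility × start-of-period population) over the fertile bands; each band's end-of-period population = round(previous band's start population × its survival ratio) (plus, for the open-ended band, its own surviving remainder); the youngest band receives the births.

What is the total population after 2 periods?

16952

Period 1:
Births: 1650 × 0.212 = 350  |  6800 × 0.11 = 748 ⇒ total 1098
15–29: 3550 × 0.969 = 3440
30–44: 1650 × 0.959 = 1582
45–59: 6800 × 0.967 = 6576
60–74: 1750 × 0.955 = 1671
75+: 2450 × 0.957 + 1850 × 0.644 = 2345 + 1191 = 3536
Population now: 0–14=1098, 15–29=3440, 30–44=1582, 45–59=6576, 60–74=1671, 75+=3536
Period 2:
Births: 3440 × 0.212 = 729  |  1582 × 0.11 = 174 ⇒ total 903
15–29: 1098 × 0.969 = 1064
30–44: 3440 × 0.959 = 3299
45–59: 1582 × 0.967 = 1530
60–74: 6576 × 0.955 = 6280
75+: 1671 × 0.957 + 3536 × 0.644 = 1599 + 2277 = 3876
Population now: 0–14=903, 15–29=1064, 30–44=3299, 45–59=1530, 60–74=6280, 75+=3876
Total after period 2: 903 + 1064 + 3299 + 1530 + 6280 + 3876 = 16952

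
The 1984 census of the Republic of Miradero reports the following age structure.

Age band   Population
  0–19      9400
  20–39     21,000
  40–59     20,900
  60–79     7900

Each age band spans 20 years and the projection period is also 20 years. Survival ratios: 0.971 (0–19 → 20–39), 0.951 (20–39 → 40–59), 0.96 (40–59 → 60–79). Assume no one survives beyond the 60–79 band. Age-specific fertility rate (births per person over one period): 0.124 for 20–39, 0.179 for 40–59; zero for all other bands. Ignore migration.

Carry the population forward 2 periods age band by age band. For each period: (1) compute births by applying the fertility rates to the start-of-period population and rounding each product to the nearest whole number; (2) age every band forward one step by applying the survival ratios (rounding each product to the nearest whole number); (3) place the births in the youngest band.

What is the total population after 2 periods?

After projecting period 1:
Births: 21000 * 0.124 = 2604, 20900 * 0.179 = 3741 ⇒ total 6345
20–39: 9400 * 0.971 = 9127
40–59: 21000 * 0.951 = 19971
60–79: 20900 * 0.96 = 20064
Giving 6345 / 9127 / 19971 / 20064.
After projecting period 2:
Births: 9127 * 0.124 = 1132, 19971 * 0.179 = 3575 ⇒ total 4707
20–39: 6345 * 0.971 = 6161
40–59: 9127 * 0.951 = 8680
60–79: 19971 * 0.96 = 19172
Giving 4707 / 6161 / 8680 / 19172.
Total after period 2: 4707 + 6161 + 8680 + 19172 = 38720

38720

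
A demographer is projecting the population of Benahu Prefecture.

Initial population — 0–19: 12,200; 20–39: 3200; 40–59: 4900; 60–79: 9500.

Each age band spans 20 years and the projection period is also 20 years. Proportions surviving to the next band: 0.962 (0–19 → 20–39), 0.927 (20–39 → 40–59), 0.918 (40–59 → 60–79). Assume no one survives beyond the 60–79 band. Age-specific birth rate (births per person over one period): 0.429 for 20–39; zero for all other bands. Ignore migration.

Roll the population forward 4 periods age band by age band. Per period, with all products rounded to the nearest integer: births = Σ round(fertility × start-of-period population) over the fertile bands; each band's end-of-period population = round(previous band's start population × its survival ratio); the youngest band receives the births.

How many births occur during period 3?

Period 1.
Births: 3200 × 0.429 = 1373
20–39: 12200 × 0.962 = 11736
40–59: 3200 × 0.927 = 2966
60–79: 4900 × 0.918 = 4498
Population now: 0–19=1373, 20–39=11736, 40–59=2966, 60–79=4498
Period 2.
Births: 11736 × 0.429 = 5035
20–39: 1373 × 0.962 = 1321
40–59: 11736 × 0.927 = 10879
60–79: 2966 × 0.918 = 2723
Population now: 0–19=5035, 20–39=1321, 40–59=10879, 60–79=2723
Period 3.
Births: 1321 × 0.429 = 567
20–39: 5035 × 0.962 = 4844
40–59: 1321 × 0.927 = 1225
60–79: 10879 × 0.918 = 9987
Population now: 0–19=567, 20–39=4844, 40–59=1225, 60–79=9987

567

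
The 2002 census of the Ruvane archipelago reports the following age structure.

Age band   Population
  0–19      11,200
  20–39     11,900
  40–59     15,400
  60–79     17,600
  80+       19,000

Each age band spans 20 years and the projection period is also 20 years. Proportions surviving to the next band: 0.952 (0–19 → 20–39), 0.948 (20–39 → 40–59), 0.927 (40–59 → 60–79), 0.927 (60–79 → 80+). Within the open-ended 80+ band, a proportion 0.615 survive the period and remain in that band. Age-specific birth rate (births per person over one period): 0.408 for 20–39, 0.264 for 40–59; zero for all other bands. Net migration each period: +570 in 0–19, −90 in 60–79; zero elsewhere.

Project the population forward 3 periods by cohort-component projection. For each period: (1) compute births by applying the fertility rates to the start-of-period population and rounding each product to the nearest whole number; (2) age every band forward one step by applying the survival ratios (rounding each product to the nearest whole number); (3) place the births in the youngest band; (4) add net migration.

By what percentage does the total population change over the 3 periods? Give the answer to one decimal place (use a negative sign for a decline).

-19.3

(Groups numbered youngest = 1 to oldest = 5.)
[period 1]
Births: 11900 * 0.408 = 4855, 15400 * 0.264 = 4066 → 8921
Group 2: 11200 * 0.952 = 10662
Group 3: 11900 * 0.948 = 11281
Group 4: 15400 * 0.927 = 14276
Group 5: 17600 * 0.927 + 19000 * 0.615 = 16315 + 11685 = 28000
Net migration: Group 1 + 570 → 9491; Group 4 − 90 → 14186
Population now: 0–19=9491, 20–39=10662, 40–59=11281, 60–79=14186, 80+=28000
[period 2]
Births: 10662 * 0.408 = 4350, 11281 * 0.264 = 2978 → 7328
Group 2: 9491 * 0.952 = 9035
Group 3: 10662 * 0.948 = 10108
Group 4: 11281 * 0.927 = 10457
Group 5: 14186 * 0.927 + 28000 * 0.615 = 13150 + 17220 = 30370
Net migration: Group 1 + 570 → 7898; Group 4 − 90 → 10367
Population now: 0–19=7898, 20–39=9035, 40–59=10108, 60–79=10367, 80+=30370
[period 3]
Births: 9035 * 0.408 = 3686, 10108 * 0.264 = 2669 → 6355
Group 2: 7898 * 0.952 = 7519
Group 3: 9035 * 0.948 = 8565
Group 4: 10108 * 0.927 = 9370
Group 5: 10367 * 0.927 + 30370 * 0.615 = 9610 + 18678 = 28288
Net migration: Group 1 + 570 → 6925; Group 4 − 90 → 9280
Population now: 0–19=6925, 20–39=7519, 40–59=8565, 60–79=9280, 80+=28288
Total: 75100 → 60577; change = -14523; percentage change = -19.3%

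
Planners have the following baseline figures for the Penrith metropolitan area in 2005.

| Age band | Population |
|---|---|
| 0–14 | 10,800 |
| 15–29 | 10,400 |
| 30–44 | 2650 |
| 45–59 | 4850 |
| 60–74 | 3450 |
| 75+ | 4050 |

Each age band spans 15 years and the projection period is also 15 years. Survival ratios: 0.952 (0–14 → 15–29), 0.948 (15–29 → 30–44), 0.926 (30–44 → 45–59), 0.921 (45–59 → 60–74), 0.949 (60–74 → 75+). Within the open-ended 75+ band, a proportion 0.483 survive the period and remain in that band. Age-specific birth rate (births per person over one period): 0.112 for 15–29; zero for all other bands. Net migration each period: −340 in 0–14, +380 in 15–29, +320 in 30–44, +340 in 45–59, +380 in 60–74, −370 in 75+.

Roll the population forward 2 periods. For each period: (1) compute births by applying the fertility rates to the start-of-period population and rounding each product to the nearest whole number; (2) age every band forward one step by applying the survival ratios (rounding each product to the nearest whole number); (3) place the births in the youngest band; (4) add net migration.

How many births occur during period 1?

After projecting period 1:
Births: 10400 × 0.112 = 1165
15–29: 10800 × 0.952 = 10282
30–44: 10400 × 0.948 = 9859
45–59: 2650 × 0.926 = 2454
60–74: 4850 × 0.921 = 4467
75+: 3450 × 0.949 + 4050 × 0.483 = 3274 + 1956 = 5230
Net migration: 0–14 − 340 → 825; 15–29 + 380 → 10662; 30–44 + 320 → 10179; 45–59 + 340 → 2794; 60–74 + 380 → 4847; 75+ − 370 → 4860
Population now: 0–14=825, 15–29=10662, 30–44=10179, 45–59=2794, 60–74=4847, 75+=4860

1165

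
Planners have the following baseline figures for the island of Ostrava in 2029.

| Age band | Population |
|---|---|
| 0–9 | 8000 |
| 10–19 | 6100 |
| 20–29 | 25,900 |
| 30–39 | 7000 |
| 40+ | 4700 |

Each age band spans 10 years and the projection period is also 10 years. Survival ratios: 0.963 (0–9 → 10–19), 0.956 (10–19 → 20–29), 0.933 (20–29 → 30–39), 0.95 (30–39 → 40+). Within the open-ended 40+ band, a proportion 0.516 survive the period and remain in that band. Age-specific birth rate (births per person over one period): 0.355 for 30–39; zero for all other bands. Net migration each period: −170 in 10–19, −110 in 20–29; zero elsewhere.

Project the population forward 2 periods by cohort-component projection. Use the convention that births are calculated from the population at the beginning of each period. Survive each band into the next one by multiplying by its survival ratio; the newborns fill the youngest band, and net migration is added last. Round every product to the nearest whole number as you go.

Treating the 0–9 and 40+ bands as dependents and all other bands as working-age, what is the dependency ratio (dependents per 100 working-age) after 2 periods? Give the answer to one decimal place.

Let band 1 be 0–9 through band 5 = 40+.
[period 1]
Births: 7000 × 0.355 = 2485
Band 2: 8000 × 0.963 = 7704
Band 3: 6100 × 0.956 = 5832
Band 4: 25900 × 0.933 = 24165
Band 5: 7000 × 0.95 + 4700 × 0.516 = 6650 + 2425 = 9075
Net migration: Band 2 − 170 → 7534; Band 3 − 110 → 5722
End of period: [2485, 7534, 5722, 24165, 9075]
[period 2]
Births: 24165 × 0.355 = 8579
Band 2: 2485 × 0.963 = 2393
Band 3: 7534 × 0.956 = 7203
Band 4: 5722 × 0.933 = 5339
Band 5: 24165 × 0.95 + 9075 × 0.516 = 22957 + 4683 = 27640
Net migration: Band 2 − 170 → 2223; Band 3 − 110 → 7093
End of period: [8579, 2223, 7093, 5339, 27640]
Dependents (band 0–9 + band 40+) = 8579 + 27640 = 36219; working-age = 14655; ratio = 36219/14655 × 100 = 247.1

247.1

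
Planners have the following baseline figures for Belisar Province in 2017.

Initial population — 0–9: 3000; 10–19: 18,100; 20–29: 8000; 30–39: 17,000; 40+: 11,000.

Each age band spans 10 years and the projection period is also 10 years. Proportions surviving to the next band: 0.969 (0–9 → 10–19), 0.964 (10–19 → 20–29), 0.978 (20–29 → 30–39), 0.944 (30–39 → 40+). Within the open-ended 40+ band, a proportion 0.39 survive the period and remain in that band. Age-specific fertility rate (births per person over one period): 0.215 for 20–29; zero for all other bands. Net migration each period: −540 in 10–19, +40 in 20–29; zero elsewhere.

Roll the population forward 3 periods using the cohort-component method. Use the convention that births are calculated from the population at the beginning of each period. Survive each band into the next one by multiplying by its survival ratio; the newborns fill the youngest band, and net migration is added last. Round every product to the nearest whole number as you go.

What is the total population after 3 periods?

— Period 1 —
Births: 8000 × 0.215 = 1720
10–19: 3000 × 0.969 = 2907
20–29: 18100 × 0.964 = 17448
30–39: 8000 × 0.978 = 7824
40+: 17000 × 0.944 + 11000 × 0.39 = 16048 + 4290 = 20338
Net migration: 10–19 − 540 → 2367; 20–29 + 40 → 17488
End of period: [1720, 2367, 17488, 7824, 20338]
— Period 2 —
Births: 17488 × 0.215 = 3760
10–19: 1720 × 0.969 = 1667
20–29: 2367 × 0.964 = 2282
30–39: 17488 × 0.978 = 17103
40+: 7824 × 0.944 + 20338 × 0.39 = 7386 + 7932 = 15318
Net migration: 10–19 − 540 → 1127; 20–29 + 40 → 2322
End of period: [3760, 1127, 2322, 17103, 15318]
— Period 3 —
Births: 2322 × 0.215 = 499
10–19: 3760 × 0.969 = 3643
20–29: 1127 × 0.964 = 1086
30–39: 2322 × 0.978 = 2271
40+: 17103 × 0.944 + 15318 × 0.39 = 16145 + 5974 = 22119
Net migration: 10–19 − 540 → 3103; 20–29 + 40 → 1126
End of period: [499, 3103, 1126, 2271, 22119]
Total after period 3: 499 + 3103 + 1126 + 2271 + 22119 = 29118

29118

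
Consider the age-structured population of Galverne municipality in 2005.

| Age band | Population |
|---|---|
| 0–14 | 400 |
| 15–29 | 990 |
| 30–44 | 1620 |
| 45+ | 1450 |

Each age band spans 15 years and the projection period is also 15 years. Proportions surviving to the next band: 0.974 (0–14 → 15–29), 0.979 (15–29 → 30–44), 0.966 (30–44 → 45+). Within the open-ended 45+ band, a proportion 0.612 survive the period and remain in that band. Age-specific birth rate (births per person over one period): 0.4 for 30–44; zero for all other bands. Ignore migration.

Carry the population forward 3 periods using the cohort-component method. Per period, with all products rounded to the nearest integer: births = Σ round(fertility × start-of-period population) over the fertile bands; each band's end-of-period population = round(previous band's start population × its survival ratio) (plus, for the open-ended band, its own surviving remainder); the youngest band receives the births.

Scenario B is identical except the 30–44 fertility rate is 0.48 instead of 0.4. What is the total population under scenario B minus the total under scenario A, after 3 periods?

229

[period 1]
Births: 1620 × 0.4 = 648
15–29: 400 × 0.974 = 390
30–44: 990 × 0.979 = 969
45+: 1620 × 0.966 + 1450 × 0.612 = 1565 + 887 = 2452
End of period: [648, 390, 969, 2452]
[period 2]
Births: 969 × 0.4 = 388
15–29: 648 × 0.974 = 631
30–44: 390 × 0.979 = 382
45+: 969 × 0.966 + 2452 × 0.612 = 936 + 1501 = 2437
End of period: [388, 631, 382, 2437]
[period 3]
Births: 382 × 0.4 = 153
15–29: 388 × 0.974 = 378
30–44: 631 × 0.979 = 618
45+: 382 × 0.966 + 2437 × 0.612 = 369 + 1491 = 1860
End of period: [153, 378, 618, 1860]
Scenario A total after 3 periods: 3009
Scenario B projection —
[period 1]
Births: 1620 × 0.48 = 778
15–29: 400 × 0.974 = 390
30–44: 990 × 0.979 = 969
45+: 1620 × 0.966 + 1450 × 0.612 = 1565 + 887 = 2452
End of period: [778, 390, 969, 2452]
[period 2]
Births: 969 × 0.48 = 465
15–29: 778 × 0.974 = 758
30–44: 390 × 0.979 = 382
45+: 969 × 0.966 + 2452 × 0.612 = 936 + 1501 = 2437
End of period: [465, 758, 382, 2437]
[period 3]
Births: 382 × 0.48 = 183
15–29: 465 × 0.974 = 453
30–44: 758 × 0.979 = 742
45+: 382 × 0.966 + 2437 × 0.612 = 369 + 1491 = 1860
End of period: [183, 453, 742, 1860]
Scenario B total after 3 periods: 3238
Difference B − A = 3238 − 3009 = 229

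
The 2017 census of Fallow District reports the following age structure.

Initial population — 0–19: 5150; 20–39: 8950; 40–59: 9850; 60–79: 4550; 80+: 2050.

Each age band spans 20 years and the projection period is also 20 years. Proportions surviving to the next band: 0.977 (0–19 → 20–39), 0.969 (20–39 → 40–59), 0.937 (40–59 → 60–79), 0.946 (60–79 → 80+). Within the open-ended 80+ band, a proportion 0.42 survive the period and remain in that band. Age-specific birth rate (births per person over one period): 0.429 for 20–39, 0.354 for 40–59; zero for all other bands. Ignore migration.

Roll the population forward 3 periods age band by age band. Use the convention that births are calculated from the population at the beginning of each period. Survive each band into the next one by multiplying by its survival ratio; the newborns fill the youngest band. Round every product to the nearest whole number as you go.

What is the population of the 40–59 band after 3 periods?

(Groups numbered youngest = 1 to oldest = 5.)
[period 1]
Births: 8950 × 0.429 = 3840 ; 9850 × 0.354 = 3487 → total 7327
Group 2: 5150 × 0.977 = 5032
Group 3: 8950 × 0.969 = 8673
Group 4: 9850 × 0.937 = 9229
Group 5: 4550 × 0.946 + 2050 × 0.42 = 4304 + 861 = 5165
End of period: [7327, 5032, 8673, 9229, 5165]
[period 2]
Births: 5032 × 0.429 = 2159 ; 8673 × 0.354 = 3070 → total 5229
Group 2: 7327 × 0.977 = 7158
Group 3: 5032 × 0.969 = 4876
Group 4: 8673 × 0.937 = 8127
Group 5: 9229 × 0.946 + 5165 × 0.42 = 8731 + 2169 = 10900
End of period: [5229, 7158, 4876, 8127, 10900]
[period 3]
Births: 7158 × 0.429 = 3071 ; 4876 × 0.354 = 1726 → total 4797
Group 2: 5229 × 0.977 = 5109
Group 3: 7158 × 0.969 = 6936
Group 4: 4876 × 0.937 = 4569
Group 5: 8127 × 0.946 + 10900 × 0.42 = 7688 + 4578 = 12266
End of period: [4797, 5109, 6936, 4569, 12266]

6936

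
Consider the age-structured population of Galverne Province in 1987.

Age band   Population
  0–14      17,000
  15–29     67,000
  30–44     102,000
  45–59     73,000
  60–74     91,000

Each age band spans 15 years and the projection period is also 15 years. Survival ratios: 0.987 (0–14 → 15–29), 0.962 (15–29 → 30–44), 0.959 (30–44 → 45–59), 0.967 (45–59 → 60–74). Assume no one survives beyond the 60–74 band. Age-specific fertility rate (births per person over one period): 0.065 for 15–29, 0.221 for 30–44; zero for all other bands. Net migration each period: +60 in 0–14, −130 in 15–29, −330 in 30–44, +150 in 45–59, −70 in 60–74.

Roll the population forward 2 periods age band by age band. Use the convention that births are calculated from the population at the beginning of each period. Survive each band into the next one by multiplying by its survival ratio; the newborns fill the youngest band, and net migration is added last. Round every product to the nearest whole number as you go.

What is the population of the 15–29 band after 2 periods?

26477

Numbering the bands 1..5 from youngest to oldest:
Period 1.
Births: 67000 × 0.065 = 4355, 102000 × 0.221 = 22542 → 26897
Band 2: 17000 × 0.987 = 16779
Band 3: 67000 × 0.962 = 64454
Band 4: 102000 × 0.959 = 97818
Band 5: 73000 × 0.967 = 70591
Net migration: Band 1 + 60 → 26957; Band 2 − 130 → 16649; Band 3 − 330 → 64124; Band 4 + 150 → 97968; Band 5 − 70 → 70521
→ [26957, 16649, 64124, 97968, 70521]
Period 2.
Births: 16649 × 0.065 = 1082, 64124 × 0.221 = 14171 → 15253
Band 2: 26957 × 0.987 = 26607
Band 3: 16649 × 0.962 = 16016
Band 4: 64124 × 0.959 = 61495
Band 5: 97968 × 0.967 = 94735
Net migration: Band 1 + 60 → 15313; Band 2 − 130 → 26477; Band 3 − 330 → 15686; Band 4 + 150 → 61645; Band 5 − 70 → 94665
→ [15313, 26477, 15686, 61645, 94665]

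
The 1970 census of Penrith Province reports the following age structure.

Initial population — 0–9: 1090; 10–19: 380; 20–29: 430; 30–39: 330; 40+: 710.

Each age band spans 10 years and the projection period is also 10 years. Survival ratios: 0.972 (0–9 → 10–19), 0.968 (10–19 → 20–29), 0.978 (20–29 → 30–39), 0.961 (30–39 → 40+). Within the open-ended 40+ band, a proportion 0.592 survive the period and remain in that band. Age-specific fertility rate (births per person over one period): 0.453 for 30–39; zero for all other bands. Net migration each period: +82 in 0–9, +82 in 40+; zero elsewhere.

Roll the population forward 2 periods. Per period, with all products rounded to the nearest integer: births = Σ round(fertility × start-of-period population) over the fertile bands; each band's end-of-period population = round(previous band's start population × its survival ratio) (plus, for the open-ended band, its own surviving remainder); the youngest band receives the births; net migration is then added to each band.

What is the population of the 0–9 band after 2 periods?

Period 1:
Births: 330 * 0.453 = 149
10–19: 1090 * 0.972 = 1059
20–29: 380 * 0.968 = 368
30–39: 430 * 0.978 = 421
40+: 330 * 0.961 + 710 * 0.592 = 317 + 420 = 737
Net migration: 0–9 + 82 → 231; 40+ + 82 → 819
Giving 231 / 1059 / 368 / 421 / 819.
Period 2:
Births: 421 * 0.453 = 191
10–19: 231 * 0.972 = 225
20–29: 1059 * 0.968 = 1025
30–39: 368 * 0.978 = 360
40+: 421 * 0.961 + 819 * 0.592 = 405 + 485 = 890
Net migration: 0–9 + 82 → 273; 40+ + 82 → 972
Giving 273 / 225 / 1025 / 360 / 972.

273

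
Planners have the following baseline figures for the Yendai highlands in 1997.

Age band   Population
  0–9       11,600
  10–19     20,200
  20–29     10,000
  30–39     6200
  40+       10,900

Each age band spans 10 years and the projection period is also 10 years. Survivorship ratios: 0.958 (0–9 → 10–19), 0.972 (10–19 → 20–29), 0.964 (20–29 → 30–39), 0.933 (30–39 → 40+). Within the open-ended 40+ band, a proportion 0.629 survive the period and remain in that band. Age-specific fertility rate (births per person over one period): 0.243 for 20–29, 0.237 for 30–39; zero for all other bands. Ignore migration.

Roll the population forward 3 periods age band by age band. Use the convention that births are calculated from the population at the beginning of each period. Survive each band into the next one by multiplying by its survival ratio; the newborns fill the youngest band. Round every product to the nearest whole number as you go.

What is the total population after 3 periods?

56231

Numbering the groups 1..5 from youngest to oldest:
After projecting period 1:
Births: 10000 * 0.243 = 2430  |  6200 * 0.237 = 1469 → 3899
Group 2: 11600 * 0.958 = 11113
Group 3: 20200 * 0.972 = 19634
Group 4: 10000 * 0.964 = 9640
Group 5: 6200 * 0.933 + 10900 * 0.629 = 5785 + 6856 = 12641
Population now: 0–9=3899, 10–19=11113, 20–29=19634, 30–39=9640, 40+=12641
After projecting period 2:
Births: 19634 * 0.243 = 4771  |  9640 * 0.237 = 2285 → 7056
Group 2: 3899 * 0.958 = 3735
Group 3: 11113 * 0.972 = 10802
Group 4: 19634 * 0.964 = 18927
Group 5: 9640 * 0.933 + 12641 * 0.629 = 8994 + 7951 = 16945
Population now: 0–9=7056, 10–19=3735, 20–29=10802, 30–39=18927, 40+=16945
After projecting period 3:
Births: 10802 * 0.243 = 2625  |  18927 * 0.237 = 4486 → 7111
Group 2: 7056 * 0.958 = 6760
Group 3: 3735 * 0.972 = 3630
Group 4: 10802 * 0.964 = 10413
Group 5: 18927 * 0.933 + 16945 * 0.629 = 17659 + 10658 = 28317
Population now: 0–9=7111, 10–19=6760, 20–29=3630, 30–39=10413, 40+=28317
Total after period 3: 7111 + 6760 + 3630 + 10413 + 28317 = 56231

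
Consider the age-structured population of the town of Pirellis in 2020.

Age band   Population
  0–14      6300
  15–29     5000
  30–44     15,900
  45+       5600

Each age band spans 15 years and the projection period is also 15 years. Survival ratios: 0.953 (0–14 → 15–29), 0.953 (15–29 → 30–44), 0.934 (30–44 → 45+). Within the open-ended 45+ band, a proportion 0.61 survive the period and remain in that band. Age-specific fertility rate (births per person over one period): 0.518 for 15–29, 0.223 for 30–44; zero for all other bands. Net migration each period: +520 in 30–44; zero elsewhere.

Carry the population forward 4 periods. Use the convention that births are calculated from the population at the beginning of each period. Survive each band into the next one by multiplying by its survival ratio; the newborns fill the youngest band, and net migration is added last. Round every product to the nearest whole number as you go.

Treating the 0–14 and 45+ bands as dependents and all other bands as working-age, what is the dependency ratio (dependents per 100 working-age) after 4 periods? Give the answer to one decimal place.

216.8

After projecting period 1:
Births: 5000 × 0.518 = 2590 ; 15900 × 0.223 = 3546 — total 6136
15–29: 6300 × 0.953 = 6004
30–44: 5000 × 0.953 = 4765
45+: 15900 × 0.934 + 5600 × 0.61 = 14851 + 3416 = 18267
Net migration: 30–44 + 520 → 5285
Giving 6136 / 6004 / 5285 / 18267.
After projecting period 2:
Births: 6004 × 0.518 = 3110 ; 5285 × 0.223 = 1179 — total 4289
15–29: 6136 × 0.953 = 5848
30–44: 6004 × 0.953 = 5722
45+: 5285 × 0.934 + 18267 × 0.61 = 4936 + 11143 = 16079
Net migration: 30–44 + 520 → 6242
Giving 4289 / 5848 / 6242 / 16079.
After projecting period 3:
Births: 5848 × 0.518 = 3029 ; 6242 × 0.223 = 1392 — total 4421
15–29: 4289 × 0.953 = 4087
30–44: 5848 × 0.953 = 5573
45+: 6242 × 0.934 + 16079 × 0.61 = 5830 + 9808 = 15638
Net migration: 30–44 + 520 → 6093
Giving 4421 / 4087 / 6093 / 15638.
After projecting period 4:
Births: 4087 × 0.518 = 2117 ; 6093 × 0.223 = 1359 — total 3476
15–29: 4421 × 0.953 = 4213
30–44: 4087 × 0.953 = 3895
45+: 6093 × 0.934 + 15638 × 0.61 = 5691 + 9539 = 15230
Net migration: 30–44 + 520 → 4415
Giving 3476 / 4213 / 4415 / 15230.
Dependents (band 0–14 + band 45+) = 3476 + 15230 = 18706; working-age = 8628; ratio = 18706/8628 × 100 = 216.8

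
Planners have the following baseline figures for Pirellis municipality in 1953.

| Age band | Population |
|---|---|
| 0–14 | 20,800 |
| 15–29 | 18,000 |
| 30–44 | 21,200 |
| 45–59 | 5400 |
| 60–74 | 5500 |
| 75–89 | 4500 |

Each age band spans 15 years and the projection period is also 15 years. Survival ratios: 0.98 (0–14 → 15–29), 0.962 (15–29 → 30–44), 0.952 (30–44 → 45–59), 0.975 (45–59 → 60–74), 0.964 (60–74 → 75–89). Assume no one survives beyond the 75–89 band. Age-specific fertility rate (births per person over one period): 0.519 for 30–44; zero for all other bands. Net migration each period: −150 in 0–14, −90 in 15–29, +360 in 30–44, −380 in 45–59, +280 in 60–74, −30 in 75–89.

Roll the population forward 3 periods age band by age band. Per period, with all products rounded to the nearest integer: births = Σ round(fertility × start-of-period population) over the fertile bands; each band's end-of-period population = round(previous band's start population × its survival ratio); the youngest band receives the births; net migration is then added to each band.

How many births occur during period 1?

[period 1]
Births: 21200 * 0.519 = 11003
15–29: 20800 * 0.98 = 20384
30–44: 18000 * 0.962 = 17316
45–59: 21200 * 0.952 = 20182
60–74: 5400 * 0.975 = 5265
75–89: 5500 * 0.964 = 5302
Net migration: 0–14 − 150 → 10853; 15–29 − 90 → 20294; 30–44 + 360 → 17676; 45–59 − 380 → 19802; 60–74 + 280 → 5545; 75–89 − 30 → 5272
End of period: [10853, 20294, 17676, 19802, 5545, 5272]

11003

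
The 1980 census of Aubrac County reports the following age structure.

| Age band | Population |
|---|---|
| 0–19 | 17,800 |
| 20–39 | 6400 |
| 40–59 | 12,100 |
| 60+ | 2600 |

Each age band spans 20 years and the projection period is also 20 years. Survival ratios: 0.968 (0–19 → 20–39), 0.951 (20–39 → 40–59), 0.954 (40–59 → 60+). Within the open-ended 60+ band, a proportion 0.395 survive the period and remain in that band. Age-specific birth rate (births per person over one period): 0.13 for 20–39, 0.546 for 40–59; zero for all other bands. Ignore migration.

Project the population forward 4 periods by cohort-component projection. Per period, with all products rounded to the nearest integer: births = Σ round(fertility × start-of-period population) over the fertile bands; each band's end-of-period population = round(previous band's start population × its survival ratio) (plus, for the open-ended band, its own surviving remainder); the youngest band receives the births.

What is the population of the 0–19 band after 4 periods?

After projecting period 1:
Births: 6400 × 0.13 = 832  |  12100 × 0.546 = 6607 ⇒ total 7439
20–39: 17800 × 0.968 = 17230
40–59: 6400 × 0.951 = 6086
60+: 12100 × 0.954 + 2600 × 0.395 = 11543 + 1027 = 12570
Population now: 0–19=7439, 20–39=17230, 40–59=6086, 60+=12570
After projecting period 2:
Births: 17230 × 0.13 = 2240  |  6086 × 0.546 = 3323 ⇒ total 5563
20–39: 7439 × 0.968 = 7201
40–59: 17230 × 0.951 = 16386
60+: 6086 × 0.954 + 12570 × 0.395 = 5806 + 4965 = 10771
Population now: 0–19=5563, 20–39=7201, 40–59=16386, 60+=10771
After projecting period 3:
Births: 7201 × 0.13 = 936  |  16386 × 0.546 = 8947 ⇒ total 9883
20–39: 5563 × 0.968 = 5385
40–59: 7201 × 0.951 = 6848
60+: 16386 × 0.954 + 10771 × 0.395 = 15632 + 4255 = 19887
Population now: 0–19=9883, 20–39=5385, 40–59=6848, 60+=19887
After projecting period 4:
Births: 5385 × 0.13 = 700  |  6848 × 0.546 = 3739 ⇒ total 4439
20–39: 9883 × 0.968 = 9567
40–59: 5385 × 0.951 = 5121
60+: 6848 × 0.954 + 19887 × 0.395 = 6533 + 7855 = 14388
Population now: 0–19=4439, 20–39=9567, 40–59=5121, 60+=14388

4439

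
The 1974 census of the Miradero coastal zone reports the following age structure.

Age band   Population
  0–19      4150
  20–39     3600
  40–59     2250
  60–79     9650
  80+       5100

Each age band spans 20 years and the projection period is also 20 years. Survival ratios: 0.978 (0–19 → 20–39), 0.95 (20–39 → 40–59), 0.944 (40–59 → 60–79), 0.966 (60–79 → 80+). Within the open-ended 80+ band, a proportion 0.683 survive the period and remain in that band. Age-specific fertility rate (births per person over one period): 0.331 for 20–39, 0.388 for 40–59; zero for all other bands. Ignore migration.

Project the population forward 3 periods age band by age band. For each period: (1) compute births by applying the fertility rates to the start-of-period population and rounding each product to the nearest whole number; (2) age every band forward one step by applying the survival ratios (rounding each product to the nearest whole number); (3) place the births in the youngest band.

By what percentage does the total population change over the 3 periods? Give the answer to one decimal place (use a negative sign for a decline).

— Period 1 —
Births: 3600 × 0.331 = 1192 ; 2250 × 0.388 = 873 → 2065
20–39: 4150 × 0.978 = 4059
40–59: 3600 × 0.95 = 3420
60–79: 2250 × 0.944 = 2124
80+: 9650 × 0.966 + 5100 × 0.683 = 9322 + 3483 = 12805
→ [2065, 4059, 3420, 2124, 12805]
— Period 2 —
Births: 4059 × 0.331 = 1344 ; 3420 × 0.388 = 1327 → 2671
20–39: 2065 × 0.978 = 2020
40–59: 4059 × 0.95 = 3856
60–79: 3420 × 0.944 = 3228
80+: 2124 × 0.966 + 12805 × 0.683 = 2052 + 8746 = 10798
→ [2671, 2020, 3856, 3228, 10798]
— Period 3 —
Births: 2020 × 0.331 = 669 ; 3856 × 0.388 = 1496 → 2165
20–39: 2671 × 0.978 = 2612
40–59: 2020 × 0.95 = 1919
60–79: 3856 × 0.944 = 3640
80+: 3228 × 0.966 + 10798 × 0.683 = 3118 + 7375 = 10493
→ [2165, 2612, 1919, 3640, 10493]
Total: 24750 → 20829; change = -3921; percentage change = -15.8%

-15.8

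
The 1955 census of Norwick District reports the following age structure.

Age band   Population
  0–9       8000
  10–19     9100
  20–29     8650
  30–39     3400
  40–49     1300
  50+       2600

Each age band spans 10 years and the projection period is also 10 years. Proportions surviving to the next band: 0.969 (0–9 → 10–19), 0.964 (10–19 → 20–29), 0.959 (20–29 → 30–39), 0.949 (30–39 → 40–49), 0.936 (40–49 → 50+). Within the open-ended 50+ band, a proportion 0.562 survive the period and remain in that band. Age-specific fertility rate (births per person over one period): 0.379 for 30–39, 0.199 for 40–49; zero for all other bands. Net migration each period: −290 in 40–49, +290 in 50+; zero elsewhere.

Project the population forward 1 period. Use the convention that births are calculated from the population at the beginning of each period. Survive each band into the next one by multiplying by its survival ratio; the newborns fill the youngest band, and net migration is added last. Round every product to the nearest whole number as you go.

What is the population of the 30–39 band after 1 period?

After projecting period 1:
Births: 3400 × 0.379 = 1289 ; 1300 × 0.199 = 259 ⇒ total 1548
10–19: 8000 × 0.969 = 7752
20–29: 9100 × 0.964 = 8772
30–39: 8650 × 0.959 = 8295
40–49: 3400 × 0.949 = 3227
50+: 1300 × 0.936 + 2600 × 0.562 = 1217 + 1461 = 2678
Net migration: 40–49 − 290 → 2937; 50+ + 290 → 2968
Population now: 0–9=1548, 10–19=7752, 20–29=8772, 30–39=8295, 40–49=2937, 50+=2968

8295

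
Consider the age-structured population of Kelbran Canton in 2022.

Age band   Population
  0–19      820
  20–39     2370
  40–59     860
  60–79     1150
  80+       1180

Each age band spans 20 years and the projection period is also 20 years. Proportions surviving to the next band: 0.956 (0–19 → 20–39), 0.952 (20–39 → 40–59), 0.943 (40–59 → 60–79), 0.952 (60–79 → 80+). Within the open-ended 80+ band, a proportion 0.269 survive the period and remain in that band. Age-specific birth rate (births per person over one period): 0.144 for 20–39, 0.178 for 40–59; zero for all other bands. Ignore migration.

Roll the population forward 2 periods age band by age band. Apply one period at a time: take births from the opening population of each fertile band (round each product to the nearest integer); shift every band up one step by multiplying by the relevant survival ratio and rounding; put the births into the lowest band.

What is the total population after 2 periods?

Call the groups 1 to 5, youngest first.
[period 1]
Births: 2370 × 0.144 = 341  |  860 × 0.178 = 153 → 494
Group 2: 820 × 0.956 = 784
Group 3: 2370 × 0.952 = 2256
Group 4: 860 × 0.943 = 811
Group 5: 1150 × 0.952 + 1180 × 0.269 = 1095 + 317 = 1412
End of period: [494, 784, 2256, 811, 1412]
[period 2]
Births: 784 × 0.144 = 113  |  2256 × 0.178 = 402 → 515
Group 2: 494 × 0.956 = 472
Group 3: 784 × 0.952 = 746
Group 4: 2256 × 0.943 = 2127
Group 5: 811 × 0.952 + 1412 × 0.269 = 772 + 380 = 1152
End of period: [515, 472, 746, 2127, 1152]
Total after period 2: 515 + 472 + 746 + 2127 + 1152 = 5012

5012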